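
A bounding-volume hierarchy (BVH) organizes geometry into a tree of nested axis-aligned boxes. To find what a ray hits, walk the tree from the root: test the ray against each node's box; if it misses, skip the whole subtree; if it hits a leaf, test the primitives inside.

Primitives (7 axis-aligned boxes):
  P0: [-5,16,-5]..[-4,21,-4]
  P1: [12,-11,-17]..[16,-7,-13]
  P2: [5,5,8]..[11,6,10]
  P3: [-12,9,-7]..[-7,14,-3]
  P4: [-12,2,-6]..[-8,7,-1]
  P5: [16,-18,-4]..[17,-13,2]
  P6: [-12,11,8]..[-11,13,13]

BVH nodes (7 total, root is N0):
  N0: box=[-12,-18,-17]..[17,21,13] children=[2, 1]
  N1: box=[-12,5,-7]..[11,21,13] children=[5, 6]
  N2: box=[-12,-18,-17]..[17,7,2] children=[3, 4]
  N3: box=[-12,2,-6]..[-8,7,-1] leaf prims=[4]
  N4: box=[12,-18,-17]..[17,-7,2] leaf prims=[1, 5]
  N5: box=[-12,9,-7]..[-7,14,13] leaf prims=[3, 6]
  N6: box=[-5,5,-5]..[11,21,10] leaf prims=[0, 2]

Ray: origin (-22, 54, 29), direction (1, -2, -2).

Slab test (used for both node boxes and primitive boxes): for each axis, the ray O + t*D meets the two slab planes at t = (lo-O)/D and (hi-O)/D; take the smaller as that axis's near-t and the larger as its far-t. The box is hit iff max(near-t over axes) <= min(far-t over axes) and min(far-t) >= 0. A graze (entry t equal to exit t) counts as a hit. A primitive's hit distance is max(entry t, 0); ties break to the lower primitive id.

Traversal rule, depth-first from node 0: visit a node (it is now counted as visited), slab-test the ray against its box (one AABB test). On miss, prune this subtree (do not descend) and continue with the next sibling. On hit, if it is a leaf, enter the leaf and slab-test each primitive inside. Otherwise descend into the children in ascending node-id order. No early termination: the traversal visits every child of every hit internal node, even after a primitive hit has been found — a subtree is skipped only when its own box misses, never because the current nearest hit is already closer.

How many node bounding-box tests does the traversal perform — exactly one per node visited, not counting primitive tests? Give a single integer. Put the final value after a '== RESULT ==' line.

Traverse from the root:
N0 x:[10,39] y:[33/2,36] z:[8,23] -> hit [33/2,23], descend [1, 2]
  N1 x:[10,33] y:[33/2,49/2] z:[8,18] -> hit [33/2,18], descend [5, 6]
    N5 x:[10,15] y:[20,45/2] z:[8,18] -> miss, prune
    N6 x:[17,33] y:[33/2,49/2] z:[19/2,17] -> hit [17,17] leaf, test {P0@t=17, P2(miss)}
  N2 x:[10,39] y:[47/2,36] z:[27/2,23] -> miss, prune

Summary -> nodes [0, 1, 5, 6, 2]; box-tests=5; leaf-entries=1; first=P0

== RESULT ==
5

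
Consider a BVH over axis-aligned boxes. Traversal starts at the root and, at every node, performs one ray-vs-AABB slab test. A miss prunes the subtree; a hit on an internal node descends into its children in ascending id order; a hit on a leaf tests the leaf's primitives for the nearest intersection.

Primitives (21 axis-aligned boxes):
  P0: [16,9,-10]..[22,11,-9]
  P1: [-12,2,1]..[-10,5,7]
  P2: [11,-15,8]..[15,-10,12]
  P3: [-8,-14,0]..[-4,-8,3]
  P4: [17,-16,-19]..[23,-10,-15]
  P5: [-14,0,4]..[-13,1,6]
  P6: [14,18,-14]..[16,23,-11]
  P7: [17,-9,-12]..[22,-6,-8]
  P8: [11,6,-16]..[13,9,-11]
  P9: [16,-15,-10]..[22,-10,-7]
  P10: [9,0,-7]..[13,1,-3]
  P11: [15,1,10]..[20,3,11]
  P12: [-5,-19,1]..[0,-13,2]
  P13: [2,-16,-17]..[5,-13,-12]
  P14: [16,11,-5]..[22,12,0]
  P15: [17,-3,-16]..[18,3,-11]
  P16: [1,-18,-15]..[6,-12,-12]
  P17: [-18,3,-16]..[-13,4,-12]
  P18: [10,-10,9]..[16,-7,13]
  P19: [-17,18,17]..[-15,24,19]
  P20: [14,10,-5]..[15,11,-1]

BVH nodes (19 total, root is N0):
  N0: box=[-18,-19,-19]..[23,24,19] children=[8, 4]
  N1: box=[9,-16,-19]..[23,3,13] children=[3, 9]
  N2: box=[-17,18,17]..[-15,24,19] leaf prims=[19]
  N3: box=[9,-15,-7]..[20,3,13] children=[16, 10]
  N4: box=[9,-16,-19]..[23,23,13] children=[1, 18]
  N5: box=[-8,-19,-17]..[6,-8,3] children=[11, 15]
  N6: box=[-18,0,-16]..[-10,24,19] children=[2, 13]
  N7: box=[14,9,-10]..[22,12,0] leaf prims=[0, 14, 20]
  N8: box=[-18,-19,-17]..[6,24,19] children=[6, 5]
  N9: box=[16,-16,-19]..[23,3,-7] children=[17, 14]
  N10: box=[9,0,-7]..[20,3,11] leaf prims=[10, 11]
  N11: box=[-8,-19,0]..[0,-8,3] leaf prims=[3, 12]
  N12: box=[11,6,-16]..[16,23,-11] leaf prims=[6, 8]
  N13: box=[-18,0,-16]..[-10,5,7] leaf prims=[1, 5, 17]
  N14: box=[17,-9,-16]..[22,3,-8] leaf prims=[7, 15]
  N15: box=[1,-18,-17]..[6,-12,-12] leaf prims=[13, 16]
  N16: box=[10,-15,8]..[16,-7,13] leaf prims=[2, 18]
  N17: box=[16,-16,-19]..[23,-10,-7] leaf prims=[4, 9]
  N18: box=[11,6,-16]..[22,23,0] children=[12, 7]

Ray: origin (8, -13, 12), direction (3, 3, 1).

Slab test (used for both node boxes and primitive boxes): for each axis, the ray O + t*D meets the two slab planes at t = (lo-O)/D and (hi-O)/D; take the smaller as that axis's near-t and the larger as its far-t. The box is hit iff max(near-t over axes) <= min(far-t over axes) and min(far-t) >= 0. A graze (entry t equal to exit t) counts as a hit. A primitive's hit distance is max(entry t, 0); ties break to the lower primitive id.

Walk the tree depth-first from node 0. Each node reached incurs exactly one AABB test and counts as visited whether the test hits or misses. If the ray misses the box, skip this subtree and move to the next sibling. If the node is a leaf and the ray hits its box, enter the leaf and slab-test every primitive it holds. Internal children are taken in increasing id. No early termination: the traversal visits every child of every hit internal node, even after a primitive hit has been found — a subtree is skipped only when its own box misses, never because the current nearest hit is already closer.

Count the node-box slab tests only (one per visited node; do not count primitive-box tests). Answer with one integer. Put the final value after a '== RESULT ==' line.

Walk:
N0 x:[-26/3,5] y:[-2,37/3] z:[-31,7] -> hit [-2,5], descend [4, 8]
  N4 x:[1/3,5] y:[-1,12] z:[-31,1] -> hit [1/3,1], descend [1, 18]
    N1 x:[1/3,5] y:[-1,16/3] z:[-31,1] -> hit [1/3,1], descend [3, 9]
      N3 x:[1/3,4] y:[-2/3,16/3] z:[-19,1] -> hit [1/3,1], descend [10, 16]
        N10 x:[1/3,4] y:[13/3,16/3] z:[-19,-1] -> miss, prune
        N16 x:[2/3,8/3] y:[-2/3,2] z:[-4,1] -> hit [2/3,1] leaf, test {P2(miss), P18@t=1}
      N9 x:[8/3,5] y:[-1,16/3] z:[-31,-19] -> miss, prune
    N18 x:[1,14/3] y:[19/3,12] z:[-28,-12] -> miss, prune
  N8 x:[-26/3,-2/3] y:[-2,37/3] z:[-29,7] -> miss, prune

9 AABB tests over nodes [0, 4, 1, 3, 10, 16, 9, 18, 8]; 1 leaf entered; closest P18.

== RESULT ==
9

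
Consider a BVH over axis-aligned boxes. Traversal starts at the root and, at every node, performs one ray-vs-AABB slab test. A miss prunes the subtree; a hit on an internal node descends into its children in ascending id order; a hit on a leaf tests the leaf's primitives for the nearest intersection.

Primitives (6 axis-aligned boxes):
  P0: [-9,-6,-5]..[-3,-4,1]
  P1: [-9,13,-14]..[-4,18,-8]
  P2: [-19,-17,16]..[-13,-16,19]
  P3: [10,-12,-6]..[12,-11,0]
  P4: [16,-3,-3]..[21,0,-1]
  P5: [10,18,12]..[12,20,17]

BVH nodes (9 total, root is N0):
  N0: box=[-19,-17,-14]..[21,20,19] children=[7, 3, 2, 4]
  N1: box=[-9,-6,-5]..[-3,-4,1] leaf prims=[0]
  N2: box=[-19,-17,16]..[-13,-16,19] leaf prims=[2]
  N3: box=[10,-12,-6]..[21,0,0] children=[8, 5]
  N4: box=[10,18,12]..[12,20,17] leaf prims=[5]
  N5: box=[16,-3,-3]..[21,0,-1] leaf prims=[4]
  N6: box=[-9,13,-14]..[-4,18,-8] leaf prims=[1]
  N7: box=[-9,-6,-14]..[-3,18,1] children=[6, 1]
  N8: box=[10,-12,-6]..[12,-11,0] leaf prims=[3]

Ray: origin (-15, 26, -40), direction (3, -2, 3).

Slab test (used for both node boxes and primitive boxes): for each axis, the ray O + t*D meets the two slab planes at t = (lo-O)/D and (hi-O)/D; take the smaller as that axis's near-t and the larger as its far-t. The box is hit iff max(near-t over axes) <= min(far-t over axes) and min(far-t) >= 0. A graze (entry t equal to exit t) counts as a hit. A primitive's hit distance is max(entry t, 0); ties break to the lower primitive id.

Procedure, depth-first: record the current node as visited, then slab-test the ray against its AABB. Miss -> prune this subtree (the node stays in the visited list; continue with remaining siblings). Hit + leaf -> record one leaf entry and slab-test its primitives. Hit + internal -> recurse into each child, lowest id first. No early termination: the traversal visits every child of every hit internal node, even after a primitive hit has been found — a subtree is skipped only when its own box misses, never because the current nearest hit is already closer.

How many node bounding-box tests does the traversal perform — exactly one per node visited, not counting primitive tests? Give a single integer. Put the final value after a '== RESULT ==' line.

Walk:
N0 x:[-4/3,12] y:[3,43/2] z:[26/3,59/3] -> hit [26/3,12], descend [2, 3, 4, 7]
  N2 x:[-4/3,2/3] y:[21,43/2] z:[56/3,59/3] -> miss, prune
  N3 x:[25/3,12] y:[13,19] z:[34/3,40/3] -> miss, prune
  N4 x:[25/3,9] y:[3,4] z:[52/3,19] -> miss, prune
  N7 x:[2,4] y:[4,16] z:[26/3,41/3] -> miss, prune

5 AABB tests over nodes [0, 2, 3, 4, 7]; 0 leaves entered; closest miss.

== RESULT ==
5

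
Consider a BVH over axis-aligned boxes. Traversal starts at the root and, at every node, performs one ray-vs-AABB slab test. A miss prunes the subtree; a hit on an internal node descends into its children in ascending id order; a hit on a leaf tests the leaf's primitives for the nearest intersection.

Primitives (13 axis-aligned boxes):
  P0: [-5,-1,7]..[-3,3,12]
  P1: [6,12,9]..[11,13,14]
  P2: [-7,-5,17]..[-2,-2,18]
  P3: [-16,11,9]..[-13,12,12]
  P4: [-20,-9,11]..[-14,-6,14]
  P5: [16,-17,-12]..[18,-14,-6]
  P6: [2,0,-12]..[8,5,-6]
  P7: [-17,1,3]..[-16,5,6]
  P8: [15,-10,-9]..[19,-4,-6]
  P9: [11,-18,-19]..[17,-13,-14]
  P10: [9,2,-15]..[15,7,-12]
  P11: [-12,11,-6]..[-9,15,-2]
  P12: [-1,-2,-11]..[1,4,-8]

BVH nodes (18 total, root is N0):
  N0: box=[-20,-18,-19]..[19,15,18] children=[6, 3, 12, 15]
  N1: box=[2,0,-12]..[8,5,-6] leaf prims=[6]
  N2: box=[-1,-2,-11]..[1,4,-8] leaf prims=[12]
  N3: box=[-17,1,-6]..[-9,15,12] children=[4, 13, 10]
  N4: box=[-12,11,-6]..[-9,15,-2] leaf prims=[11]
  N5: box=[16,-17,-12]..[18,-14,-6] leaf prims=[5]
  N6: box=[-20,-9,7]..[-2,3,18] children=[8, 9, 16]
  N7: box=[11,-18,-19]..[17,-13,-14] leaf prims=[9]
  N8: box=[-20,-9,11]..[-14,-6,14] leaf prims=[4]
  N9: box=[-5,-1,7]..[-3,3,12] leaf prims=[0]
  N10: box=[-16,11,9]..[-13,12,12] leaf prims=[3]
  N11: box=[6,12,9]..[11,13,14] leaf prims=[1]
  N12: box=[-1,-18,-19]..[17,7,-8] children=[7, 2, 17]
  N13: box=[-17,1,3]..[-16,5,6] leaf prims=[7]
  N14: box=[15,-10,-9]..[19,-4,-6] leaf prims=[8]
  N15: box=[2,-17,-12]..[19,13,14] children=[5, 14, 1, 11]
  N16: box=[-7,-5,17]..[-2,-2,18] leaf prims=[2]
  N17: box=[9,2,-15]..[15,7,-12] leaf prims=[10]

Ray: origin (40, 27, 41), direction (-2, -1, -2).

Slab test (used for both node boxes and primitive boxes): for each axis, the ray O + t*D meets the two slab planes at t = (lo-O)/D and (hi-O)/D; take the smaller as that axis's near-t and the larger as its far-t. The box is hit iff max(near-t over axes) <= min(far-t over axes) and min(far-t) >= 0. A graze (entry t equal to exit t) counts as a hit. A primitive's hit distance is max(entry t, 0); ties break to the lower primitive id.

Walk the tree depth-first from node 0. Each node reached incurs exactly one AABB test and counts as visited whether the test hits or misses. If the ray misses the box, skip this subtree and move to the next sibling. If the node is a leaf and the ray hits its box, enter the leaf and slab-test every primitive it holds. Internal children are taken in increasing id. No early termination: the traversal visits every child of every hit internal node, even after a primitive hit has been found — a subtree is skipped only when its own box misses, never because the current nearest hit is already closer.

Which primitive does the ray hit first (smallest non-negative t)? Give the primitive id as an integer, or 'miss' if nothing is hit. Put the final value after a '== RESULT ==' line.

Walk:
N0 x:[21/2,30] y:[12,45] z:[23/2,30] -> hit [12,30], descend [3, 6, 12, 15]
  N3 x:[49/2,57/2] y:[12,26] z:[29/2,47/2] -> miss, prune
  N6 x:[21,30] y:[24,36] z:[23/2,17] -> miss, prune
  N12 x:[23/2,41/2] y:[20,45] z:[49/2,30] -> miss, prune
  N15 x:[21/2,19] y:[14,44] z:[27/2,53/2] -> hit [14,19], descend [1, 5, 11, 14]
    N1 x:[16,19] y:[22,27] z:[47/2,53/2] -> miss, prune
    N5 x:[11,12] y:[41,44] z:[47/2,53/2] -> miss, prune
    N11 x:[29/2,17] y:[14,15] z:[27/2,16] -> hit [29/2,15] leaf, test {P1@t=29/2}
    N14 x:[21/2,25/2] y:[31,37] z:[47/2,25] -> miss, prune

Visited [0, 3, 6, 12, 15, 1, 5, 11, 14]. Tests: 9 box, 1 leaf. Nearest: P1.

== RESULT ==
1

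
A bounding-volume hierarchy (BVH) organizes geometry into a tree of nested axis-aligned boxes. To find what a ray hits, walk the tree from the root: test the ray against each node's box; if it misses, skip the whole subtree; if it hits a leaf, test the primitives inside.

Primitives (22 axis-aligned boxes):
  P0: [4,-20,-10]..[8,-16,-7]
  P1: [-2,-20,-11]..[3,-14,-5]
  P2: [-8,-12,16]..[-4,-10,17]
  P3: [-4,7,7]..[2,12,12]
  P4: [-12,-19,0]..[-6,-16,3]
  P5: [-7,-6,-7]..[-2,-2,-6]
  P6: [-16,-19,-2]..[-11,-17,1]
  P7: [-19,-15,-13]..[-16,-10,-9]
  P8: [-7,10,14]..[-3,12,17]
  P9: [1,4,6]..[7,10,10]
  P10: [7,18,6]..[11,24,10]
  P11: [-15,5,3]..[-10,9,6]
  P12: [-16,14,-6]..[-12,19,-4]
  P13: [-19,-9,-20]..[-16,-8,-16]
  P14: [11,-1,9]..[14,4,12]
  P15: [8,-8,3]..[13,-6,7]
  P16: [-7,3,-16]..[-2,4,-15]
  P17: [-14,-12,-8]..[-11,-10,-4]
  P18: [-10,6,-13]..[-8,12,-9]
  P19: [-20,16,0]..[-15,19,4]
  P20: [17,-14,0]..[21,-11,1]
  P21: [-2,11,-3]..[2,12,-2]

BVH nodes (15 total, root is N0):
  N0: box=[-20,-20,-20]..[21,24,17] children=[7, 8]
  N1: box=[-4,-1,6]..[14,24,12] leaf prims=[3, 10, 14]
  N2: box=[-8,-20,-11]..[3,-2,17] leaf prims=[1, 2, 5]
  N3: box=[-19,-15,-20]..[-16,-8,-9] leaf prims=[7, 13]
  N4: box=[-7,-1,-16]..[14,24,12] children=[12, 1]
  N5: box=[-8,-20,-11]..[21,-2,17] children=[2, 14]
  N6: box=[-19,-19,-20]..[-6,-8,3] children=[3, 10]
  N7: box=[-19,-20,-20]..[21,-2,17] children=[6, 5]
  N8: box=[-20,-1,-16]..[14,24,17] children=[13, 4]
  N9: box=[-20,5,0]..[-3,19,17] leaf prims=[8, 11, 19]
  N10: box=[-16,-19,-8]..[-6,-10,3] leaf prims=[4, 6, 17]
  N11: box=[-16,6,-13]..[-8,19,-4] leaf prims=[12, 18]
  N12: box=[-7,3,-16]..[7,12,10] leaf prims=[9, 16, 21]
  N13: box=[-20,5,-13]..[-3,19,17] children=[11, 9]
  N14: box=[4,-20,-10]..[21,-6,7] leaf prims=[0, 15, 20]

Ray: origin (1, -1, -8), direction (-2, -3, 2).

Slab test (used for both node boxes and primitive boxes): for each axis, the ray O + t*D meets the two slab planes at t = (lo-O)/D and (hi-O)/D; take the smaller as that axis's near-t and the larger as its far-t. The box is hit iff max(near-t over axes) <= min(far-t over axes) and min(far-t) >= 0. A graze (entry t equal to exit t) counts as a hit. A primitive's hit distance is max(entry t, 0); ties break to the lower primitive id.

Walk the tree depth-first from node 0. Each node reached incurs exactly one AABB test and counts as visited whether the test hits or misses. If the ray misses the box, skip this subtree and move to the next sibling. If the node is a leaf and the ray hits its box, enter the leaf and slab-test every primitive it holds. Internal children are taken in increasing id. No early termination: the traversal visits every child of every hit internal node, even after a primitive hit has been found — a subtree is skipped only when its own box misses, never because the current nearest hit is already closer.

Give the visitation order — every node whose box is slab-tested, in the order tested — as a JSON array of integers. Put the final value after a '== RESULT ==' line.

Walk:
N0 x:[-10,21/2] y:[-25/3,19/3] z:[-6,25/2] -> hit [-6,19/3], descend [7, 8]
  N7 x:[-10,10] y:[1/3,19/3] z:[-6,25/2] -> hit [1/3,19/3], descend [5, 6]
    N5 x:[-10,9/2] y:[1/3,19/3] z:[-3/2,25/2] -> hit [1/3,9/2], descend [2, 14]
      N2 x:[-1,9/2] y:[1/3,19/3] z:[-3/2,25/2] -> hit [1/3,9/2] leaf, test {P1(miss), P2(miss), P5(miss)}
      N14 x:[-10,-3/2] y:[5/3,19/3] z:[-1,15/2] -> miss, prune
    N6 x:[7/2,10] y:[7/3,6] z:[-6,11/2] -> hit [7/2,11/2], descend [3, 10]
      N3 x:[17/2,10] y:[7/3,14/3] z:[-6,-1/2] -> miss, prune
      N10 x:[7/2,17/2] y:[3,6] z:[0,11/2] -> hit [7/2,11/2] leaf, test {P4@t=5, P6(miss), P17(miss)}
  N8 x:[-13/2,21/2] y:[-25/3,0] z:[-4,25/2] -> hit [-4,0], descend [4, 13]
    N4 x:[-13/2,4] y:[-25/3,0] z:[-4,10] -> hit [-4,0], descend [1, 12]
      N1 x:[-13/2,5/2] y:[-25/3,0] z:[7,10] -> miss, prune
      N12 x:[-3,4] y:[-13/3,-4/3] z:[-4,9] -> miss, prune
    N13 x:[2,21/2] y:[-20/3,-2] z:[-5/2,25/2] -> miss, prune

order=[0, 7, 5, 2, 14, 6, 3, 10, 8, 4, 1, 12, 13]  |boxes|=13  |leaves|=2  hit=P4

== RESULT ==
[0, 7, 5, 2, 14, 6, 3, 10, 8, 4, 1, 12, 13]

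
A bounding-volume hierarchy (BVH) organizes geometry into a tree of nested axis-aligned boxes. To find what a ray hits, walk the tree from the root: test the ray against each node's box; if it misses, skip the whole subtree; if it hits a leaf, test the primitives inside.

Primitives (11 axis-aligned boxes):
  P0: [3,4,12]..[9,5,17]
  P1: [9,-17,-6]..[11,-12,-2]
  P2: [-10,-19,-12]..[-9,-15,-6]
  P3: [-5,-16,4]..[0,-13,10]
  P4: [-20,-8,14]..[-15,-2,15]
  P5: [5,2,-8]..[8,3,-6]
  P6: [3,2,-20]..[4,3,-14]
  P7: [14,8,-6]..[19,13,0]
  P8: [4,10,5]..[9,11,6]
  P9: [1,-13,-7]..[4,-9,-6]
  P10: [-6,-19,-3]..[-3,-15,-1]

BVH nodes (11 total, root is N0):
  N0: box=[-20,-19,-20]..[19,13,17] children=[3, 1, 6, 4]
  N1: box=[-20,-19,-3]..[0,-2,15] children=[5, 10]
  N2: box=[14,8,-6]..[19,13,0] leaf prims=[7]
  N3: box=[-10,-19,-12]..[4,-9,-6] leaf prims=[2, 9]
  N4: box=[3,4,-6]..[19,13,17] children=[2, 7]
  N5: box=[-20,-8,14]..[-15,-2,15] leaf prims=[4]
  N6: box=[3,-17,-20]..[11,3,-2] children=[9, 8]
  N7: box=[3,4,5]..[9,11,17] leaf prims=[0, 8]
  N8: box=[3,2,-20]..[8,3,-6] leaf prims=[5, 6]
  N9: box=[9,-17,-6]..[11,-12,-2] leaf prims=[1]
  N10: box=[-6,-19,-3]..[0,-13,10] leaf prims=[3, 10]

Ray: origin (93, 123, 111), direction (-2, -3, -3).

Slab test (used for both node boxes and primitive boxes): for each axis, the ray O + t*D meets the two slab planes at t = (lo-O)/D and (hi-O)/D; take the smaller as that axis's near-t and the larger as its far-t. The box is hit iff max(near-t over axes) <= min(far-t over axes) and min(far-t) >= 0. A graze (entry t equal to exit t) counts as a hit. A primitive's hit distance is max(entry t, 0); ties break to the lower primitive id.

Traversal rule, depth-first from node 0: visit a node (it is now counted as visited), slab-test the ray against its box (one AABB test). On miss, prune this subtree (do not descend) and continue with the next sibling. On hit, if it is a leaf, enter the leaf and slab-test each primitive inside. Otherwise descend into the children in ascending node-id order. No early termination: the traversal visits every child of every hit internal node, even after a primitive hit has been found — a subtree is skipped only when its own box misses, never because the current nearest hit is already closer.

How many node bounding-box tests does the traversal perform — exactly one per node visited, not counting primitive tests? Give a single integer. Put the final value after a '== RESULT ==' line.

Trace the traversal:
N0 x:[37,113/2] y:[110/3,142/3] z:[94/3,131/3] -> hit [37,131/3], descend [1, 3, 4, 6]
  N1 x:[93/2,113/2] y:[125/3,142/3] z:[32,38] -> miss, prune
  N3 x:[89/2,103/2] y:[44,142/3] z:[39,41] -> miss, prune
  N4 x:[37,45] y:[110/3,119/3] z:[94/3,39] -> hit [37,39], descend [2, 7]
    N2 x:[37,79/2] y:[110/3,115/3] z:[37,39] -> hit [37,115/3] leaf, test {P7@t=37}
    N7 x:[42,45] y:[112/3,119/3] z:[94/3,106/3] -> miss, prune
  N6 x:[41,45] y:[40,140/3] z:[113/3,131/3] -> hit [41,131/3], descend [8, 9]
    N8 x:[85/2,45] y:[40,121/3] z:[39,131/3] -> miss, prune
    N9 x:[41,42] y:[45,140/3] z:[113/3,39] -> miss, prune

Summary -> nodes [0, 1, 3, 4, 2, 7, 6, 8, 9]; box-tests=9; leaf-entries=1; first=P7

== RESULT ==
9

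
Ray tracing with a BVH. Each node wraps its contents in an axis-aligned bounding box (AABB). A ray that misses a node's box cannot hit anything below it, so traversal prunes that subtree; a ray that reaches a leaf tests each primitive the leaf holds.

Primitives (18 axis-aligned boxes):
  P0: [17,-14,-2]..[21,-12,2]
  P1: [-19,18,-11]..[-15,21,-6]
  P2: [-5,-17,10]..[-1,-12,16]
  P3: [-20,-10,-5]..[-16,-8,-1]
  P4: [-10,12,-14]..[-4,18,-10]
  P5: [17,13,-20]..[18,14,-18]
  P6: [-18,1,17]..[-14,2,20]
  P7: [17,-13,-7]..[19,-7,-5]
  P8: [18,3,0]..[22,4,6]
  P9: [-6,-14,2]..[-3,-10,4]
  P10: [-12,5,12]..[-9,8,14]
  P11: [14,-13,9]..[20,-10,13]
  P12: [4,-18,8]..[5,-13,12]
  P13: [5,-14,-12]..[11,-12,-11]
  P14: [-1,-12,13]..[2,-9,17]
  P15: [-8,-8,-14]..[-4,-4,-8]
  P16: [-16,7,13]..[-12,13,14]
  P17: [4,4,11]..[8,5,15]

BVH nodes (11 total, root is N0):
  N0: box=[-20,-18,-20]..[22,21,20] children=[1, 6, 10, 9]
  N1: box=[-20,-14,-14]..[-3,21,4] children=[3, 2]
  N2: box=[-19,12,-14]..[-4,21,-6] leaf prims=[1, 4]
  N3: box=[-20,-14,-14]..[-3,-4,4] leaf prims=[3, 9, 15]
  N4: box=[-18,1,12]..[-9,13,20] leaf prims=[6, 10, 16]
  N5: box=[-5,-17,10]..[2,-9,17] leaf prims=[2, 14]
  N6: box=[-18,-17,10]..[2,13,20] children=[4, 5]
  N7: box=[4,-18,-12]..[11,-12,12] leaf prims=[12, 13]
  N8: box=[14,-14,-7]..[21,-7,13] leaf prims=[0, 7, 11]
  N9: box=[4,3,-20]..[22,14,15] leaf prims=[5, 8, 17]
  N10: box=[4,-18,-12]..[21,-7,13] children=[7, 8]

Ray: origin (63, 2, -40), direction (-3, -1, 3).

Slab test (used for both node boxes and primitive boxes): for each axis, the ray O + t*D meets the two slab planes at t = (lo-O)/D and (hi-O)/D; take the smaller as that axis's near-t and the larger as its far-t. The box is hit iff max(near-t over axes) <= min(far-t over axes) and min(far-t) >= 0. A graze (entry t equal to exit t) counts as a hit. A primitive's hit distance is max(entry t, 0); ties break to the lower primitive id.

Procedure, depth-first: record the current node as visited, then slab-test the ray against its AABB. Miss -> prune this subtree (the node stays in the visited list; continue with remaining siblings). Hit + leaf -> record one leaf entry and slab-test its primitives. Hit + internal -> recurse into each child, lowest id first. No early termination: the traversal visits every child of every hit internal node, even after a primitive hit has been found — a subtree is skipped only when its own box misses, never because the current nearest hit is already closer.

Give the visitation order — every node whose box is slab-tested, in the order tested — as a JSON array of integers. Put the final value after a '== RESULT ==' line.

Traverse from the root:
N0 x:[41/3,83/3] y:[-19,20] z:[20/3,20] -> hit [41/3,20], descend [1, 6, 9, 10]
  N1 x:[22,83/3] y:[-19,16] z:[26/3,44/3] -> miss, prune
  N6 x:[61/3,27] y:[-11,19] z:[50/3,20] -> miss, prune
  N9 x:[41/3,59/3] y:[-12,-1] z:[20/3,55/3] -> miss, prune
  N10 x:[14,59/3] y:[9,20] z:[28/3,53/3] -> hit [14,53/3], descend [7, 8]
    N7 x:[52/3,59/3] y:[14,20] z:[28/3,52/3] -> hit [52/3,52/3] leaf, test {P12(miss), P13(miss)}
    N8 x:[14,49/3] y:[9,16] z:[11,53/3] -> hit [14,16] leaf, test {P0@t=14, P7(miss), P11(miss)}

7 AABB tests over nodes [0, 1, 6, 9, 10, 7, 8]; 2 leaves entered; closest P0.

== RESULT ==
[0, 1, 6, 9, 10, 7, 8]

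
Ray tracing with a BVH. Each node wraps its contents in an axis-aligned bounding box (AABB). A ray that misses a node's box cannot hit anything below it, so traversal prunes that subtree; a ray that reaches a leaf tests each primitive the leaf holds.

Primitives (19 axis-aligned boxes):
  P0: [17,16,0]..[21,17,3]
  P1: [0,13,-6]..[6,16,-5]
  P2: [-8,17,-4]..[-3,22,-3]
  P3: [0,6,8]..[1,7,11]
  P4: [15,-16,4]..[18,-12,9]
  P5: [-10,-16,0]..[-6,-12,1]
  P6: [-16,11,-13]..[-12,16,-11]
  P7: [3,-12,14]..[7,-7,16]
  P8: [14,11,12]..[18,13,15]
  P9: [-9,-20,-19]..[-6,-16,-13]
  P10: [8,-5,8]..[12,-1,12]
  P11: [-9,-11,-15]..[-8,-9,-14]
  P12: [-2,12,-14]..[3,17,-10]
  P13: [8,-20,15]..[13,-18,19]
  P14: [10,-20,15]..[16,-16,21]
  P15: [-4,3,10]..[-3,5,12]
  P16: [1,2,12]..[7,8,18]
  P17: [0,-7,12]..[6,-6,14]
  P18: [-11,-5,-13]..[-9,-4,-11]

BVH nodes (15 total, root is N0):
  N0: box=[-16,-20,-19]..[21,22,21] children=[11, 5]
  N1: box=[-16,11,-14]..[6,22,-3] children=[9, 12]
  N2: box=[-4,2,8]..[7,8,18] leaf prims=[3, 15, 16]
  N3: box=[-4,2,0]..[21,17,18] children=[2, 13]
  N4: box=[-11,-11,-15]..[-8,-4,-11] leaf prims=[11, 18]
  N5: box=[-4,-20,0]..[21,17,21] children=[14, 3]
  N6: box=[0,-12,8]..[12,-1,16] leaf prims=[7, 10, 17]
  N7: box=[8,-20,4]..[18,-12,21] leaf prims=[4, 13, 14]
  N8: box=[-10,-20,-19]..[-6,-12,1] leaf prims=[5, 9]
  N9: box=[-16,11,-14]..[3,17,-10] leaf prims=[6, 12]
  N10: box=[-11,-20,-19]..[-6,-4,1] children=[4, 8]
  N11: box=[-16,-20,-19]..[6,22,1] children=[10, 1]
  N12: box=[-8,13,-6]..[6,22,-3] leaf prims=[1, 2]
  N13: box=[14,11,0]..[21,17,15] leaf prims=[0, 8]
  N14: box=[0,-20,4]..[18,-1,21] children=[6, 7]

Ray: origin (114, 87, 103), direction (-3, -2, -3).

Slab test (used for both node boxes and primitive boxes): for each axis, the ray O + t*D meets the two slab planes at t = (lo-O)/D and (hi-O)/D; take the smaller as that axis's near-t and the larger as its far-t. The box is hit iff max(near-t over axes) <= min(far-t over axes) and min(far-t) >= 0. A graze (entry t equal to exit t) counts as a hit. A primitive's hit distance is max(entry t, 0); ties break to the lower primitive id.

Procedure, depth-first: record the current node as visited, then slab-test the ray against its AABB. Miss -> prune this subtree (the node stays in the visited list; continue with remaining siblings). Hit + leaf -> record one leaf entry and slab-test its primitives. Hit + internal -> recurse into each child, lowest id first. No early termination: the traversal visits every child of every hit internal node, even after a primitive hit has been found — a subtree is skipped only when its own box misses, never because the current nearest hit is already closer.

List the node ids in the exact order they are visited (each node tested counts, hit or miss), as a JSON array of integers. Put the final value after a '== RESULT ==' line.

Traverse from the root:
N0 x:[31,130/3] y:[65/2,107/2] z:[82/3,122/3] -> hit [65/2,122/3], descend [5, 11]
  N5 x:[31,118/3] y:[35,107/2] z:[82/3,103/3] -> miss, prune
  N11 x:[36,130/3] y:[65/2,107/2] z:[34,122/3] -> hit [36,122/3], descend [1, 10]
    N1 x:[36,130/3] y:[65/2,38] z:[106/3,39] -> hit [36,38], descend [9, 12]
      N9 x:[37,130/3] y:[35,38] z:[113/3,39] -> hit [113/3,38] leaf, test {P6(miss), P12(miss)}
      N12 x:[36,122/3] y:[65/2,37] z:[106/3,109/3] -> hit [36,109/3] leaf, test {P1@t=36, P2(miss)}
    N10 x:[40,125/3] y:[91/2,107/2] z:[34,122/3] -> miss, prune

Summary -> nodes [0, 5, 11, 1, 9, 12, 10]; box-tests=7; leaf-entries=2; first=P1

== RESULT ==
[0, 5, 11, 1, 9, 12, 10]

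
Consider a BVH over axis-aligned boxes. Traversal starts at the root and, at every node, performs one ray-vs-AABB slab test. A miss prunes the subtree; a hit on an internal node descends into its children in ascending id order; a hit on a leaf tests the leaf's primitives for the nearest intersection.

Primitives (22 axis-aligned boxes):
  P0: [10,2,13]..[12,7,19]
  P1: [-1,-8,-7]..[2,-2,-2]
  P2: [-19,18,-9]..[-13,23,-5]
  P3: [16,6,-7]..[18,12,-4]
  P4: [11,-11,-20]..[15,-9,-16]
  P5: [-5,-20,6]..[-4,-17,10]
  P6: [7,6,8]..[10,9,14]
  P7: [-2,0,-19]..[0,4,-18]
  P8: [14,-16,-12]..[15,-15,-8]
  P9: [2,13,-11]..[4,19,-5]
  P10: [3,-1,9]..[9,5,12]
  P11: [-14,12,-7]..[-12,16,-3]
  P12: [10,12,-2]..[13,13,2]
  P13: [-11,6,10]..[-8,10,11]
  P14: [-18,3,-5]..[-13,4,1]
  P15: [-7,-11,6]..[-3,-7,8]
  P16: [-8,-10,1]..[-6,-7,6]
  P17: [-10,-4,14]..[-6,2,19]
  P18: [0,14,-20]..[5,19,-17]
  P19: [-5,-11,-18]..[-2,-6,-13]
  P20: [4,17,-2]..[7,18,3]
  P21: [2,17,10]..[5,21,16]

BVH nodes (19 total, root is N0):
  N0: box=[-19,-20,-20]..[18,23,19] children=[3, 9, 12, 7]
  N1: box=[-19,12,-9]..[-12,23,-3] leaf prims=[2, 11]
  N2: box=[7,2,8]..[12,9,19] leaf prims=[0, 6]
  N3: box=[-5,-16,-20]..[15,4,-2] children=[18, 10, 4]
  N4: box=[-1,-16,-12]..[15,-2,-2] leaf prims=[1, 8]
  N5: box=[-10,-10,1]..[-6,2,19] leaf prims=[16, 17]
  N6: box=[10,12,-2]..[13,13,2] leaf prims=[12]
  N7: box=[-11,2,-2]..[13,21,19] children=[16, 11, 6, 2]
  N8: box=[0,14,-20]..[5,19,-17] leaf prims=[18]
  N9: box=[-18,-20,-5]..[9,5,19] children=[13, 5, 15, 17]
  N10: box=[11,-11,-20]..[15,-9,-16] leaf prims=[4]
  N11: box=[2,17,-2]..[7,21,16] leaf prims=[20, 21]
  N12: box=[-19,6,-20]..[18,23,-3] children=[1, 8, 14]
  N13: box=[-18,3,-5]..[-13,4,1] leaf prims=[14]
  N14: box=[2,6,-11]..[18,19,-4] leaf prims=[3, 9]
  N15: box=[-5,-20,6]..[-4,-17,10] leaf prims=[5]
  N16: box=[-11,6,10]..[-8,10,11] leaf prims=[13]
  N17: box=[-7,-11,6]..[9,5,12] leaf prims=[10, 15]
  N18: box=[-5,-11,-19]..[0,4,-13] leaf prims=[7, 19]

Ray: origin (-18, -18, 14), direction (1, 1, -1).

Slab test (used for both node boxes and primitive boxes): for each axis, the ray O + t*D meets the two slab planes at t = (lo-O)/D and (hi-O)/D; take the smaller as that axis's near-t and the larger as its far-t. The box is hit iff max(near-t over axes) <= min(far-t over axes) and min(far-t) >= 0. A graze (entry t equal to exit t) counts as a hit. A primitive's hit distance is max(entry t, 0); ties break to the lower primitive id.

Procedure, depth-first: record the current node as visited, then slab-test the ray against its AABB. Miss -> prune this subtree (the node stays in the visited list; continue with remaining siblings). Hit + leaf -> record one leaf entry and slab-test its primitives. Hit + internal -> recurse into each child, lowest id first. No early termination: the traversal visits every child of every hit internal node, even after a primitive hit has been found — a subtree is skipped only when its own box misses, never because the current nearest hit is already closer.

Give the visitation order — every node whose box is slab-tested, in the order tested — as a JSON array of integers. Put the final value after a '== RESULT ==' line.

Walk:
N0 x:[-1,36] y:[-2,41] z:[-5,34] -> hit [-1,34], descend [3, 7, 9, 12]
  N3 x:[13,33] y:[2,22] z:[16,34] -> hit [16,22], descend [4, 10, 18]
    N4 x:[17,33] y:[2,16] z:[16,26] -> miss, prune
    N10 x:[29,33] y:[7,9] z:[30,34] -> miss, prune
    N18 x:[13,18] y:[7,22] z:[27,33] -> miss, prune
  N7 x:[7,31] y:[20,39] z:[-5,16] -> miss, prune
  N9 x:[0,27] y:[-2,23] z:[-5,19] -> hit [0,19], descend [5, 13, 15, 17]
    N5 x:[8,12] y:[8,20] z:[-5,13] -> hit [8,12] leaf, test {P16@t=10, P17(miss)}
    N13 x:[0,5] y:[21,22] z:[13,19] -> miss, prune
    N15 x:[13,14] y:[-2,1] z:[4,8] -> miss, prune
    N17 x:[11,27] y:[7,23] z:[2,8] -> miss, prune
  N12 x:[-1,36] y:[24,41] z:[17,34] -> hit [24,34], descend [1, 8, 14]
    N1 x:[-1,6] y:[30,41] z:[17,23] -> miss, prune
    N8 x:[18,23] y:[32,37] z:[31,34] -> miss, prune
    N14 x:[20,36] y:[24,37] z:[18,25] -> hit [24,25] leaf, test {P3(miss), P9(miss)}

Summary -> nodes [0, 3, 4, 10, 18, 7, 9, 5, 13, 15, 17, 12, 1, 8, 14]; box-tests=15; leaf-entries=2; first=P16

== RESULT ==
[0, 3, 4, 10, 18, 7, 9, 5, 13, 15, 17, 12, 1, 8, 14]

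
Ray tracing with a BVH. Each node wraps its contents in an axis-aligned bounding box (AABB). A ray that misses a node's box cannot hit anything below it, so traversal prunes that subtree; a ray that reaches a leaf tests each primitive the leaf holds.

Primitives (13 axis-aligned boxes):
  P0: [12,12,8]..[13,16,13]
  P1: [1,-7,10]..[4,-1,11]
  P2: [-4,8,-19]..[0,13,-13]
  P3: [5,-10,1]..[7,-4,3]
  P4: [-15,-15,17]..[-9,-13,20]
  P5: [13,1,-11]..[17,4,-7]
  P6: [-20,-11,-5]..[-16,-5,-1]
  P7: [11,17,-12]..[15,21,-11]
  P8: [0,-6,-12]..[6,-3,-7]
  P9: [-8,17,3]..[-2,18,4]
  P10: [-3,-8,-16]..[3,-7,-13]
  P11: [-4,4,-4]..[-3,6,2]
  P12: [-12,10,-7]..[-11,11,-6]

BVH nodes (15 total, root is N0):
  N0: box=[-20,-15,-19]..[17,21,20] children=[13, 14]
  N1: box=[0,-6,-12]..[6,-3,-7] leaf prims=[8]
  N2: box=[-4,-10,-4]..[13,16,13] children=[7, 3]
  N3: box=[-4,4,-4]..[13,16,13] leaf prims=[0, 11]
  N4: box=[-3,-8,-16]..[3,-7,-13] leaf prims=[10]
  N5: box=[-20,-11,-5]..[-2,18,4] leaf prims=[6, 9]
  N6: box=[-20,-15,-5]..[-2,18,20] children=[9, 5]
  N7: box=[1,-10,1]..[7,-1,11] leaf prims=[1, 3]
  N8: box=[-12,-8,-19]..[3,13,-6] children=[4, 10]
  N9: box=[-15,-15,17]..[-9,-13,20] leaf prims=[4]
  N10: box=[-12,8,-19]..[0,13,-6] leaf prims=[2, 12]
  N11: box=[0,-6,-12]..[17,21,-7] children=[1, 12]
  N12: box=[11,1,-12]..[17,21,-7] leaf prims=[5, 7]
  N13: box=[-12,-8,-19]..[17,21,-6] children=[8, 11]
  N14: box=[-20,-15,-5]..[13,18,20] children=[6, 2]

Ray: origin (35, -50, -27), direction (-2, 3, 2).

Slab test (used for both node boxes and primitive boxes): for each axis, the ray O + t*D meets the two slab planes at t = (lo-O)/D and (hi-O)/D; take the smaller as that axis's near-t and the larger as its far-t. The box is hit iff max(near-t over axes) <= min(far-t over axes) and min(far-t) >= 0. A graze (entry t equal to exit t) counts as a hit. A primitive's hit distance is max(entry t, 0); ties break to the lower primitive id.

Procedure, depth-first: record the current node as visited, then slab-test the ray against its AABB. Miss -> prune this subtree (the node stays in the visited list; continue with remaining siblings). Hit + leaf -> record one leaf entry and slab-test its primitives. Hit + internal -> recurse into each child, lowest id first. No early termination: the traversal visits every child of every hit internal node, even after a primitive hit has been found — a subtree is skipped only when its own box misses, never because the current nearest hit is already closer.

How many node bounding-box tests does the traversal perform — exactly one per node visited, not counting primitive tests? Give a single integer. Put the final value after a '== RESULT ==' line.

Trace the traversal:
N0 x:[9,55/2] y:[35/3,71/3] z:[4,47/2] -> hit [35/3,47/2], descend [13, 14]
  N13 x:[9,47/2] y:[14,71/3] z:[4,21/2] -> miss, prune
  N14 x:[11,55/2] y:[35/3,68/3] z:[11,47/2] -> hit [35/3,68/3], descend [2, 6]
    N2 x:[11,39/2] y:[40/3,22] z:[23/2,20] -> hit [40/3,39/2], descend [3, 7]
      N3 x:[11,39/2] y:[18,22] z:[23/2,20] -> hit [18,39/2] leaf, test {P0(miss), P11(miss)}
      N7 x:[14,17] y:[40/3,49/3] z:[14,19] -> hit [14,49/3] leaf, test {P1(miss), P3@t=14}
    N6 x:[37/2,55/2] y:[35/3,68/3] z:[11,47/2] -> hit [37/2,68/3], descend [5, 9]
      N5 x:[37/2,55/2] y:[13,68/3] z:[11,31/2] -> miss, prune
      N9 x:[22,25] y:[35/3,37/3] z:[22,47/2] -> miss, prune

Summary -> nodes [0, 13, 14, 2, 3, 7, 6, 5, 9]; box-tests=9; leaf-entries=2; first=P3

== RESULT ==
9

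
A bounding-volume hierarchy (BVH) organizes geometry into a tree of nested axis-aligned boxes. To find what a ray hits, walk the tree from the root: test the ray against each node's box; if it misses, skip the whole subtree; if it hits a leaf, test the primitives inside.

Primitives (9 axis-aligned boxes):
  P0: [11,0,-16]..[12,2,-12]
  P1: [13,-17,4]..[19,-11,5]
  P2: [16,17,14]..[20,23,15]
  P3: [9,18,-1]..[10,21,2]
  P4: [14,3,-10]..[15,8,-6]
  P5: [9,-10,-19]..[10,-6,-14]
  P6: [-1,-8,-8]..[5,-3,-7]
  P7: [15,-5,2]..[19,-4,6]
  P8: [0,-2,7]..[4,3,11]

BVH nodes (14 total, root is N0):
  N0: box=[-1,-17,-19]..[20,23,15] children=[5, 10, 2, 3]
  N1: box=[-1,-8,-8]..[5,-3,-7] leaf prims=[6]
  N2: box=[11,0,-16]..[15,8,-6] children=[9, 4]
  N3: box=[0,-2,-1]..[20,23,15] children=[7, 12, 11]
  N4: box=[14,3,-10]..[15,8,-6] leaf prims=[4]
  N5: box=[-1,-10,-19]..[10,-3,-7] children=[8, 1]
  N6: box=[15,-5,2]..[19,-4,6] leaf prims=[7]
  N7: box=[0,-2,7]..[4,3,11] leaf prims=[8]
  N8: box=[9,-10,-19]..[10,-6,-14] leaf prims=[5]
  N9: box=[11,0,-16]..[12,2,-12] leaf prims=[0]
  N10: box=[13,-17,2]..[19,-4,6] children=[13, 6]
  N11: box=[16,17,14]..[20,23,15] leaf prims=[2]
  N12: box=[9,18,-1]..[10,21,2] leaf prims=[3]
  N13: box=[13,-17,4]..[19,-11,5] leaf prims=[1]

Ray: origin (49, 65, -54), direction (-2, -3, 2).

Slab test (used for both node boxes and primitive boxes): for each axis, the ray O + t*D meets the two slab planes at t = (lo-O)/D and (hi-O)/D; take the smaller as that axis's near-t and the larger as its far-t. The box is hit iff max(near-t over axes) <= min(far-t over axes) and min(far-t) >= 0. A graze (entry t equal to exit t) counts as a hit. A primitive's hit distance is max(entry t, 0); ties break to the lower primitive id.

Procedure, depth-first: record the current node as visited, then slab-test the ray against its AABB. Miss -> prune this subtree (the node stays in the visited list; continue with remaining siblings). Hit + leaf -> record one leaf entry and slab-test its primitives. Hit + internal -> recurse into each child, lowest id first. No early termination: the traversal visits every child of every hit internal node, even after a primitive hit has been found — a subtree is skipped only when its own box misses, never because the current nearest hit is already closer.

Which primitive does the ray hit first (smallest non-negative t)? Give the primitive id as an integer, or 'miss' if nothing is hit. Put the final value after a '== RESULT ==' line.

Walk:
N0 x:[29/2,25] y:[14,82/3] z:[35/2,69/2] -> hit [35/2,25], descend [2, 3, 5, 10]
  N2 x:[17,19] y:[19,65/3] z:[19,24] -> hit [19,19], descend [4, 9]
    N4 x:[17,35/2] y:[19,62/3] z:[22,24] -> miss, prune
    N9 x:[37/2,19] y:[21,65/3] z:[19,21] -> miss, prune
  N3 x:[29/2,49/2] y:[14,67/3] z:[53/2,69/2] -> miss, prune
  N5 x:[39/2,25] y:[68/3,25] z:[35/2,47/2] -> hit [68/3,47/2], descend [1, 8]
    N1 x:[22,25] y:[68/3,73/3] z:[23,47/2] -> hit [23,47/2] leaf, test {P6@t=23}
    N8 x:[39/2,20] y:[71/3,25] z:[35/2,20] -> miss, prune
  N10 x:[15,18] y:[23,82/3] z:[28,30] -> miss, prune

Summary -> nodes [0, 2, 4, 9, 3, 5, 1, 8, 10]; box-tests=9; leaf-entries=1; first=P6

== RESULT ==
6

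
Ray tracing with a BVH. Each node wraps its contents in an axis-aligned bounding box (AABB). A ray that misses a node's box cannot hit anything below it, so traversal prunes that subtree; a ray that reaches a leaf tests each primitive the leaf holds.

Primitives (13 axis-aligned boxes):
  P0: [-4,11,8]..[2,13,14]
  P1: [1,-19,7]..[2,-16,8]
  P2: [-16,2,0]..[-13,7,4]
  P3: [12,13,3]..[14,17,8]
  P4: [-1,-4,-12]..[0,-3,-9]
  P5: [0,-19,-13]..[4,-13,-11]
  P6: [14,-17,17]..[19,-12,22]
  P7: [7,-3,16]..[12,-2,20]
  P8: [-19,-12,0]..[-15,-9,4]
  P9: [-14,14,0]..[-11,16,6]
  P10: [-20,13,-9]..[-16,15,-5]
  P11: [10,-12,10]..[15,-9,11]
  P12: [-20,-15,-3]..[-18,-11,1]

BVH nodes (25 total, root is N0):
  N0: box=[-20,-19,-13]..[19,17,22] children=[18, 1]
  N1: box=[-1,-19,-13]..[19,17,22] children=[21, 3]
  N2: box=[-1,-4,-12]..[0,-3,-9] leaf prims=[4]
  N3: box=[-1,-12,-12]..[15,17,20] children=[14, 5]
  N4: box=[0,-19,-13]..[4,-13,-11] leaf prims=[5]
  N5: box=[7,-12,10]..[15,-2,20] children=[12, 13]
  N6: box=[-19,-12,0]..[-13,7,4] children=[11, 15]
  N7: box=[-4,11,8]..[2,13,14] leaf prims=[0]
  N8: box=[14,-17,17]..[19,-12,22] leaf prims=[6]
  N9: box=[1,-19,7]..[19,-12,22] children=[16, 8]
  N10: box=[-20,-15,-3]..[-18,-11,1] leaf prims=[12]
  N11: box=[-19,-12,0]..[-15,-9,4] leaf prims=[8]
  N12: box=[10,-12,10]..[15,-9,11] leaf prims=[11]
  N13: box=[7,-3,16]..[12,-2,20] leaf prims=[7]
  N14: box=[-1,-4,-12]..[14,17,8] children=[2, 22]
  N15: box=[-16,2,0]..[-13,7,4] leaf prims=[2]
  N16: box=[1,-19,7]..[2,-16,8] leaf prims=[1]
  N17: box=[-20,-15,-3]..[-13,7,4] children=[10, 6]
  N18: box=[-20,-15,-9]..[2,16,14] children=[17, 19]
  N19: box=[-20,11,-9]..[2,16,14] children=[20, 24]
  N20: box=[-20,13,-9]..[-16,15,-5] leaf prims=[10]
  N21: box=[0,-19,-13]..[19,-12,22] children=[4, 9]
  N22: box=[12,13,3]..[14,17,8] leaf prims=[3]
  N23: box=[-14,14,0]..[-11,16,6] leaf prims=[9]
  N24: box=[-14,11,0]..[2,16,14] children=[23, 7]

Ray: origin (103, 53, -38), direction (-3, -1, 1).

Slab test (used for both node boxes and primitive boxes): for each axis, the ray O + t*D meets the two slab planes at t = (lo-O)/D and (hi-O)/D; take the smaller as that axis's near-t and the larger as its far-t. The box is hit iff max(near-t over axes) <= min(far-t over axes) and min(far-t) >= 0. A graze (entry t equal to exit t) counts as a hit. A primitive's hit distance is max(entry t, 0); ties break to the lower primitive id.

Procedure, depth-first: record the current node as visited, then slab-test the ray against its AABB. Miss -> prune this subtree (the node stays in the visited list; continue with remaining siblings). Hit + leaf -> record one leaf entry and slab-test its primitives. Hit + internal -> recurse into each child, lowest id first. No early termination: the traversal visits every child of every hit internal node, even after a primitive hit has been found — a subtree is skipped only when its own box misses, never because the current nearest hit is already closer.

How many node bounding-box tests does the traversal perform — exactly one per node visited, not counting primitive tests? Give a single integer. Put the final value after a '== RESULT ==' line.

Walk:
N0 x:[28,41] y:[36,72] z:[25,60] -> hit [36,41], descend [1, 18]
  N1 x:[28,104/3] y:[36,72] z:[25,60] -> miss, prune
  N18 x:[101/3,41] y:[37,68] z:[29,52] -> hit [37,41], descend [17, 19]
    N17 x:[116/3,41] y:[46,68] z:[35,42] -> miss, prune
    N19 x:[101/3,41] y:[37,42] z:[29,52] -> hit [37,41], descend [20, 24]
      N20 x:[119/3,41] y:[38,40] z:[29,33] -> miss, prune
      N24 x:[101/3,39] y:[37,42] z:[38,52] -> hit [38,39], descend [7, 23]
        N7 x:[101/3,107/3] y:[40,42] z:[46,52] -> miss, prune
        N23 x:[38,39] y:[37,39] z:[38,44] -> hit [38,39] leaf, test {P9@t=38}

order=[0, 1, 18, 17, 19, 20, 24, 7, 23]  |boxes|=9  |leaves|=1  hit=P9

== RESULT ==
9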